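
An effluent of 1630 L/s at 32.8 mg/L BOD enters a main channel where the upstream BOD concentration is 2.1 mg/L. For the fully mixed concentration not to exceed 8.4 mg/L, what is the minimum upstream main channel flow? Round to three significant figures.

Set C_mix = 8.4: (Q·2.100 + 1630·32.80) / (Q + 1630) = 8.4
→ Q = 1630·(32.80 − 8.4)/(8.4 − 2.100) = 6313 L/s.

6310 L/s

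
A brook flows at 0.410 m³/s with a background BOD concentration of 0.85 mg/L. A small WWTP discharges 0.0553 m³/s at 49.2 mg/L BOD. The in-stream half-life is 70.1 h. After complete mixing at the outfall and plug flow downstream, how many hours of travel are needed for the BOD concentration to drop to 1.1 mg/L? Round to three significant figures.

Flow-weighted average: C = (0.4100·0.8500 + 0.05530·49.20) / 0.4653 = 3.069/0.4653 = 6.596 mg/L.
Half-life 70.1 h → k = ln 2 / 70.1 = 0.009888 h⁻¹ = 0.2373 d⁻¹.
6.596·exp(−k·t) = 1.1 → t = ln(6.596/1.1)/k = 652100 s = 181.1 h.

181 h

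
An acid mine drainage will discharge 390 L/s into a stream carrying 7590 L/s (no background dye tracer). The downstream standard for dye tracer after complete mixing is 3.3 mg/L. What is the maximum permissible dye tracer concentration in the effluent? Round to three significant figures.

67.5 mg/L

At the limit, (Qr·Cr + Qe·Cₑ)/(Qr + Qe) = 3.3:
Cₑ = (7980·3.3 − 7590·0) / 390.0 = 67.52 mg/L.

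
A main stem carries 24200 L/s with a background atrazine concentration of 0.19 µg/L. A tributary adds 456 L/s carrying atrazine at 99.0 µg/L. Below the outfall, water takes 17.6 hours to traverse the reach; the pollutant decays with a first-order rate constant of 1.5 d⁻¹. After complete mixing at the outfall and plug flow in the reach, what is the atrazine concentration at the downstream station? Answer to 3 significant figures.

Mass balance: C = (24200·0.1900 + 456.0·99.00) / 24660 = 49740/24660 = 2.017 µg/L.
Decay over the reach: 2.017·exp(−kt) = 2.017·0.3329 = 0.6715 µg/L.

0.672 µg/L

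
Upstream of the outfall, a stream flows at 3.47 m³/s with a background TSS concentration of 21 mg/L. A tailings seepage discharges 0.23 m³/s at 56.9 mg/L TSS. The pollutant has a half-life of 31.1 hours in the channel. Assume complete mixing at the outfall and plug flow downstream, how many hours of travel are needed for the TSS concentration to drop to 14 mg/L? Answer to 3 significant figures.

22.7 h

After mixing, C = (3.470·21.00 + 0.2300·56.90) / 3.700 = 85.96/3.700 = 23.23 mg/L.
Half-life 31.1 h → k = ln 2 / 31.1 = 0.02229 h⁻¹ = 0.5349 d⁻¹.
23.23·exp(−k·t) = 14 → t = ln(23.23/14)/k = 81810 s = 22.72 h.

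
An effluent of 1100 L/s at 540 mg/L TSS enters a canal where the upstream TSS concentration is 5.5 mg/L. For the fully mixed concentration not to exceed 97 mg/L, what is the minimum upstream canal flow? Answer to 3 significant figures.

Set C_mix = 97: (Q·5.500 + 1100·540.0) / (Q + 1100) = 97
→ Q = 1100·(540.0 − 97)/(97 − 5.500) = 5326 L/s.

5330 L/s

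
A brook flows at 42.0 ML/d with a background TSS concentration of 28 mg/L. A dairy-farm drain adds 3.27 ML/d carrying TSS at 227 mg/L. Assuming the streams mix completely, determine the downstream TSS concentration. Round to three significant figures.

42.4 mg/L

Conservation of mass: C = (42.00·28.00 + 3.270·227.0) / 45.27 = 1918/45.27 = 42.37 mg/L.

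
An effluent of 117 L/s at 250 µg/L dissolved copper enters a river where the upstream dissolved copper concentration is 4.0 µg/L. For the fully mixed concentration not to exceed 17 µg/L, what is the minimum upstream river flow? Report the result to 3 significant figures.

Set C_mix = 17: (Q·4.000 + 117.0·250.0) / (Q + 117.0) = 17
→ Q = 117.0·(250.0 − 17)/(17 − 4.000) = 2097 L/s.

2100 L/s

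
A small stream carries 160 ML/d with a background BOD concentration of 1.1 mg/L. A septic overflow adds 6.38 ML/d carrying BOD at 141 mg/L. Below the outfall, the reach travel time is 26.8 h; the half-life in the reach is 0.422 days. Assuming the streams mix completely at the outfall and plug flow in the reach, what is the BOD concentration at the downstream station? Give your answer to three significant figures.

Flow-weighted average: C = (160.0·1.100 + 6.380·141.0) / 166.4 = 1076/166.4 = 6.465 mg/L.
Half-life 0.422 d → k = ln 2 / 0.422 = 1.643 d⁻¹.
Decay over the reach: 6.465·exp(−kt) = 6.465·0.1597 = 1.033 mg/L.

1.03 mg/L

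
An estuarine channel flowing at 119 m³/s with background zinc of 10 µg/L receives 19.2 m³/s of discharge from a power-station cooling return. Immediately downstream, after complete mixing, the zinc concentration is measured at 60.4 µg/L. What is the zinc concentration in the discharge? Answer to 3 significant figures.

Mass balance: 119.0·10.00 + 19.20·Cₑ = 138.2·60.40
→ Cₑ = (138.2·60.40 − 119.0·10.00) / 19.20 = 372.8 µg/L.

373 µg/L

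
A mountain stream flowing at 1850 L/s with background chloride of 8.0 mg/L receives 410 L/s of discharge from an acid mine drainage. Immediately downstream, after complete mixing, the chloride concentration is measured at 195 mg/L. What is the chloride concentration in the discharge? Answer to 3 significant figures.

1040 mg/L

Mass balance: 1850·8.000 + 410.0·Cₑ = 2260·195.0
→ Cₑ = (2260·195.0 − 1850·8.000) / 410.0 = 1039 mg/L.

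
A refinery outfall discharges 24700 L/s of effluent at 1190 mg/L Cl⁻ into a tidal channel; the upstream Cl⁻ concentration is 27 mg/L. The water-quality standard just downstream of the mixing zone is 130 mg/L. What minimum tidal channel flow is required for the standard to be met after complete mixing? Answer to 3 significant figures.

Set C_mix = 130: (Q·27.00 + 24700·1190) / (Q + 24700) = 130
→ Q = 24700·(1190 − 130)/(130 − 27.00) = 254200 L/s.

254000 L/s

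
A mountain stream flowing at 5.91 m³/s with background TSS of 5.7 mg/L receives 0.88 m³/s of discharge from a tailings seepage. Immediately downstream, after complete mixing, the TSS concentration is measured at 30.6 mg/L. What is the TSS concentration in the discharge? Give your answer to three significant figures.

Mass balance: 5.910·5.700 + 0.8800·Cₑ = 6.790·30.60
→ Cₑ = (6.790·30.60 − 5.910·5.700) / 0.8800 = 197.8 mg/L.

198 mg/L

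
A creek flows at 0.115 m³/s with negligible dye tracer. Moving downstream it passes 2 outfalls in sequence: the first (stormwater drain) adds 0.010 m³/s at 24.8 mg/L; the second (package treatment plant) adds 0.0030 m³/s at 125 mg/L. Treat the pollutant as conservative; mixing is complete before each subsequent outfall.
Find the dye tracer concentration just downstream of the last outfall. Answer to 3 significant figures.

4.87 mg/L

Below outfall 1: Q → 0.1250 m³/s, C = (0.1150·0 + 0.01000·24.80)/0.1250 = 1.984 mg/L.
Below outfall 2: Q → 0.1280 m³/s, C = (0.1250·1.984 + 0.003000·125.0)/0.1280 = 4.867 mg/L.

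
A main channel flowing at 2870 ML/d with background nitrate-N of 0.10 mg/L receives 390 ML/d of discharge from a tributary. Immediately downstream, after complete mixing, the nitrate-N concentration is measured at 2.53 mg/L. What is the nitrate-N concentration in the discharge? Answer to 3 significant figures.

Mass balance: 2870·0.1000 + 390.0·Cₑ = 3260·2.530
→ Cₑ = (3260·2.530 − 2870·0.1000) / 390.0 = 20.41 mg/L.

20.4 mg/L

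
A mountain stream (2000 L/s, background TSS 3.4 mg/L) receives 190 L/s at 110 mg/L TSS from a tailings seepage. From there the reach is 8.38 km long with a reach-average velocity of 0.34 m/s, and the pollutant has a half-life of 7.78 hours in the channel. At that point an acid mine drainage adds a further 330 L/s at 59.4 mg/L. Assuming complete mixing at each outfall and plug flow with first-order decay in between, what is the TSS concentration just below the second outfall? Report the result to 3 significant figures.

13.8 mg/L

Mass balance: C = (2000·3.400 + 190.0·110.0) / 2190 = 27700/2190 = 12.65 mg/L; combined flow 2190 L/s.
Travel time t = 8.38·1000 / 0.34 = 24650 s = 6.846 h.
Half-life 7.78 h → k = ln 2 / 7.78 = 0.08909 h⁻¹ = 2.138 d⁻¹.
After decay, C = 12.65 × e^(−kt) = 12.65 × 0.5434 = 6.873 mg/L.
At the second outfall, C = (2190·6.873 + 330.0·59.40) / (2190 + 330.0) = 13.75 mg/L.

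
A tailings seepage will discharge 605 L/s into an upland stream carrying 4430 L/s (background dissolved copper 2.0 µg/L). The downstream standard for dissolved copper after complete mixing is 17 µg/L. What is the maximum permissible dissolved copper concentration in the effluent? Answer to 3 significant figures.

At the limit, (Qr·Cr + Qe·Cₑ)/(Qr + Qe) = 17:
Cₑ = (5035·17 − 4430·2.000) / 605.0 = 126.8 µg/L.

127 µg/L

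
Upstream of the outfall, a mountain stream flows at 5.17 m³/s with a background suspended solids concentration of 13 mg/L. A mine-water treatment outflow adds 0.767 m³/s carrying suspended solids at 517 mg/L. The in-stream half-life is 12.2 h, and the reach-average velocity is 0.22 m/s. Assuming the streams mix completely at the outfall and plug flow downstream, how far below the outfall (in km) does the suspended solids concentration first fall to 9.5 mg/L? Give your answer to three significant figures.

Mixed concentration C = ΣQC/ΣQ = (5.170·13.00 + 0.7670·517.0) / 5.937 = 463.7/5.937 = 78.11 mg/L.
Half-life 12.2 h → k = ln 2 / 12.2 = 0.05682 h⁻¹ = 1.364 d⁻¹.
Set 78.11·exp(−k·t) = 9.5 → t = ln(78.11/9.5)/k = 133500 s = 37.08 h.
Distance = v·t = 0.22·133500 = 29370 m = 29.37 km.

29.4 km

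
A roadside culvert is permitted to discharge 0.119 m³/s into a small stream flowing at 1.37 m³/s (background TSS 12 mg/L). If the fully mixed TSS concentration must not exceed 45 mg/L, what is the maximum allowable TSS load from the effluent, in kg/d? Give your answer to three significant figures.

4370 kg/d

Mass balance at the limit: 1.370·12.00 + 0.1190·Cₑ = 1.489·45 → Cₑ = 424.9 mg/L.
Load = 0.1190 m³/s × 424.9 g/m³ × 86 400 s/d = 4369 kg/d.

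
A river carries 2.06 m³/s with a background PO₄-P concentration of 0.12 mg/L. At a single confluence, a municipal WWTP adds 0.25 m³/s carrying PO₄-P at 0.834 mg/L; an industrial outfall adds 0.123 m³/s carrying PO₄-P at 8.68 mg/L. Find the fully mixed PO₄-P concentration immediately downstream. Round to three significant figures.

0.626 mg/L

Flow-weighted average: C = (2.060·0.1200 + 0.2500·0.8340 + 0.1230·8.680) / 2.433 = 1.523/2.433 = 0.6261 mg/L.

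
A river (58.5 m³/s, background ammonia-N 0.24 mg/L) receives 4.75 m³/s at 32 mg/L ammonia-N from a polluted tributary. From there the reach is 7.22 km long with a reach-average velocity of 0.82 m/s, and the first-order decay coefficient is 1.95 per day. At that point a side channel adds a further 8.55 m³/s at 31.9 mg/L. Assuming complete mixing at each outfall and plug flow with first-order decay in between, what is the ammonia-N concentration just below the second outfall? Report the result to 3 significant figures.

5.69 mg/L

Mass balance: C = (58.50·0.2400 + 4.750·32.00) / 63.25 = 166.0/63.25 = 2.625 mg/L; combined flow 63.25 m³/s.
Travel time t = 7.22·1000 / 0.82 = 8805 s = 2.446 h.
After decay, C = 2.625 × e^(−kt) = 2.625 × 0.8198 = 2.152 mg/L.
At the second outfall, C = (63.25·2.152 + 8.550·31.90) / (63.25 + 8.550) = 5.694 mg/L.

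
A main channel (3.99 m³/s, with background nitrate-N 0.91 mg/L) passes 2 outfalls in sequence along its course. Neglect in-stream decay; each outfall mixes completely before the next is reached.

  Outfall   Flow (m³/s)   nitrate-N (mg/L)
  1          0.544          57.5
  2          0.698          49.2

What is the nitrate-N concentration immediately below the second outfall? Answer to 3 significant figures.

Below outfall 1: Q → 4.534 m³/s, C = (3.990·0.9100 + 0.5440·57.50)/4.534 = 7.700 mg/L.
Below outfall 2: Q → 5.232 m³/s, C = (4.534·7.700 + 0.6980·49.20)/5.232 = 13.24 mg/L.

13.2 mg/L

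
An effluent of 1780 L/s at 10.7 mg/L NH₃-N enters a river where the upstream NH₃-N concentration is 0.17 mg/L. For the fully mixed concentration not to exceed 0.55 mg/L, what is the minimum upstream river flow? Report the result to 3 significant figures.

47500 L/s

Set C_mix = 0.55: (Q·0.1700 + 1780·10.70) / (Q + 1780) = 0.55
→ Q = 1780·(10.70 − 0.55)/(0.55 − 0.1700) = 47540 L/s.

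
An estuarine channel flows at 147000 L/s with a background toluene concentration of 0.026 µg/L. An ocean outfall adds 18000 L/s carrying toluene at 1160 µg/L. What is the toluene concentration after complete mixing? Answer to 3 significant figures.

Conservation of mass: C = (147000·0.02600 + 18000·1160) / 165000 = 20880000/165000 = 126.6 µg/L.

127 µg/L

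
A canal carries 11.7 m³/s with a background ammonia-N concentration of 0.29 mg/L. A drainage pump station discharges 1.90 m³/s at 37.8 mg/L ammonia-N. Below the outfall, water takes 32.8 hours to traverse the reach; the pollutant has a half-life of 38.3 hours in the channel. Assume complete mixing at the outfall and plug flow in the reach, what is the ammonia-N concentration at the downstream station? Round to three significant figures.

3.05 mg/L

After mixing, C = (11.70·0.2900 + 1.900·37.80) / 13.60 = 75.21/13.60 = 5.530 mg/L.
Half-life 38.3 h → k = ln 2 / 38.3 = 0.01810 h⁻¹ = 0.4343 d⁻¹.
After decay, C = 5.530 × e^(−kt) = 5.530 × 0.5523 = 3.055 mg/L.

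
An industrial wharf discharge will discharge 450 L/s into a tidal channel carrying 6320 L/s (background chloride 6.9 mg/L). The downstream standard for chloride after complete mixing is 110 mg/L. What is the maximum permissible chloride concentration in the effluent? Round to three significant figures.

1560 mg/L

At the limit, (Qr·Cr + Qe·Cₑ)/(Qr + Qe) = 110:
Cₑ = (6770·110 − 6320·6.900) / 450.0 = 1558 mg/L.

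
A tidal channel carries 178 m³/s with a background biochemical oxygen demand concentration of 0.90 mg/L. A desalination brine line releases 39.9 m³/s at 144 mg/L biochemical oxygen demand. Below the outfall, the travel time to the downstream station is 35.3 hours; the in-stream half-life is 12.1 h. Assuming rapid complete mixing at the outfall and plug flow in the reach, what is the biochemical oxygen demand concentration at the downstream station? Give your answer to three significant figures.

3.59 mg/L

Mixed concentration C = ΣQC/ΣQ = (178.0·0.9000 + 39.90·144.0) / 217.9 = 5906/217.9 = 27.10 mg/L.
Half-life 12.1 h → k = ln 2 / 12.1 = 0.05728 h⁻¹ = 1.375 d⁻¹.
Applying C = C₀e^(−kt): 27.10 × 0.1324 = 3.588 mg/L.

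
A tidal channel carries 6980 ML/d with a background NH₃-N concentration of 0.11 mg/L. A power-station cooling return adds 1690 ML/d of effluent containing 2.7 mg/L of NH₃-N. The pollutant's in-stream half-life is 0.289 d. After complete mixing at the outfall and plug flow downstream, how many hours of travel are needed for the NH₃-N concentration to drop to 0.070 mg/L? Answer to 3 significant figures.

21.7 h

Conservation of mass: C = (6980·0.1100 + 1690·2.700) / 8670 = 5331/8670 = 0.6149 mg/L.
Half-life 0.289 d → k = ln 2 / 0.289 = 2.398 d⁻¹.
0.6149·exp(−k·t) = 0.070 → t = ln(0.6149/0.070)/k = 78280 s = 21.74 h.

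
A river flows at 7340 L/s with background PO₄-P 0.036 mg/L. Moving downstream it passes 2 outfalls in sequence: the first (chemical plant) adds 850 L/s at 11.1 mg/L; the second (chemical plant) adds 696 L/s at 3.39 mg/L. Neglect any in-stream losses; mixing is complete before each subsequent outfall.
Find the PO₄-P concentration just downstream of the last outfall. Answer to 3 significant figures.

1.36 mg/L

Outfall 1: combined Q = 8190 L/s; C = (7340·0.03600 + 850.0·11.10)/8190 = 1.184 mg/L.
Outfall 2: combined Q = 8886 L/s; C = (8190·1.184 + 696.0·3.390)/8886 = 1.357 mg/L.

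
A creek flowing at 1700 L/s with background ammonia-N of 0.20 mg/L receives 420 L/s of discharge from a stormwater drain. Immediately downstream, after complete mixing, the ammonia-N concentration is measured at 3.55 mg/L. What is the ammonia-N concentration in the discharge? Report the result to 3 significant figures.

17.1 mg/L

Mass balance: 1700·0.2000 + 420.0·Cₑ = 2120·3.550
→ Cₑ = (2120·3.550 − 1700·0.2000) / 420.0 = 17.11 mg/L.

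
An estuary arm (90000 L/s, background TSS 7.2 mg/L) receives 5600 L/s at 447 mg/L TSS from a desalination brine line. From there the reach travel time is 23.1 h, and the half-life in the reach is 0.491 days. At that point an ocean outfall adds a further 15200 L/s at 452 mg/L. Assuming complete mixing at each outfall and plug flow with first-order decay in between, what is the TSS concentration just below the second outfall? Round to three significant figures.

Mass balance: C = (90000·7.200 + 5600·447.0) / 95600 = 3151000/95600 = 32.96 mg/L; combined flow 95600 L/s.
Half-life 0.491 d → k = ln 2 / 0.491 = 1.412 d⁻¹.
Applying C = C₀e^(−kt): 32.96 × 0.2570 = 8.471 mg/L.
At the second outfall, C = (95600·8.471 + 15200·452.0) / (95600 + 15200) = 69.32 mg/L.

69.3 mg/L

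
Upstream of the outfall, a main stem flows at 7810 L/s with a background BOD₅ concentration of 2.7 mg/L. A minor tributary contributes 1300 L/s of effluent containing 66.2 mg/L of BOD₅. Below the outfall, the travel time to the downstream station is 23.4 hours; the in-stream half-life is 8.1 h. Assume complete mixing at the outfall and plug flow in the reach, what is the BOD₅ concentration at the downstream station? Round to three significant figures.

1.59 mg/L

Conservation of mass: C = (7810·2.700 + 1300·66.20) / 9110 = 107100/9110 = 11.76 mg/L.
Half-life 8.1 h → k = ln 2 / 8.1 = 0.08557 h⁻¹ = 2.054 d⁻¹.
Applying C = C₀e^(−kt): 11.76 × 0.1350 = 1.588 mg/L.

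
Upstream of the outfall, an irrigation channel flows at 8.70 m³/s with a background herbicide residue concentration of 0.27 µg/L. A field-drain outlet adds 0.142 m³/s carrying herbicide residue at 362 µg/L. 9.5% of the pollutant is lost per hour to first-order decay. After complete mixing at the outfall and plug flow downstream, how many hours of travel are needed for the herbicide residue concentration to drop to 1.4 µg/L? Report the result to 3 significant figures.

After mixing, C = (8.700·0.2700 + 0.1420·362.0) / 8.842 = 53.75/8.842 = 6.079 µg/L.
9.5%/h lost → k = −ln(1 − 0.095) = 0.09982 h⁻¹.
6.079·exp(−k·t) = 1.4 → t = ln(6.079/1.4)/k = 52960 s = 14.71 h.

14.7 h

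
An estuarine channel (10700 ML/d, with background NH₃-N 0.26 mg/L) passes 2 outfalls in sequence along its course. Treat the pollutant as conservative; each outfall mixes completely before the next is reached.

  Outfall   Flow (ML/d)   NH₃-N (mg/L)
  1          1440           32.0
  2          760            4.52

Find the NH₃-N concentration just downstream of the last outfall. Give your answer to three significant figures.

Below outfall 1: Q → 12140 ML/d, C = (10700·0.2600 + 1440·32.00)/12140 = 4.025 mg/L.
Below outfall 2: Q → 12900 ML/d, C = (12140·4.025 + 760.0·4.520)/12900 = 4.054 mg/L.

4.05 mg/L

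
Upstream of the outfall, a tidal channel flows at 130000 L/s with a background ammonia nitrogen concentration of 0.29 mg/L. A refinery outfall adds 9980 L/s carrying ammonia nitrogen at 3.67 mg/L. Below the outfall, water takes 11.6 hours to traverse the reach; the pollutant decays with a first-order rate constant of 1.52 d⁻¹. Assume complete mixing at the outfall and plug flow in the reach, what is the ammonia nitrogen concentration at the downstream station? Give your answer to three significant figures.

Mass balance: C = (130000·0.2900 + 9980·3.670) / 140000 = 74330/140000 = 0.5310 mg/L.
First-order decay: C = 0.5310·exp(−k·t) = 0.5310·0.4797 = 0.2547 mg/L.

0.255 mg/L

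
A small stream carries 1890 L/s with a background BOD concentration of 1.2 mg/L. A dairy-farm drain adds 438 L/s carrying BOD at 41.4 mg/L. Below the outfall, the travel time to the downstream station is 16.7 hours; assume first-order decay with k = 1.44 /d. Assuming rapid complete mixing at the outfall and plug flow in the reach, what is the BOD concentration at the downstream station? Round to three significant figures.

3.22 mg/L

Conservation of mass: C = (1890·1.200 + 438.0·41.40) / 2328 = 20400/2328 = 8.763 mg/L.
First-order decay: C = 8.763·exp(−k·t) = 8.763·0.3671 = 3.217 mg/L.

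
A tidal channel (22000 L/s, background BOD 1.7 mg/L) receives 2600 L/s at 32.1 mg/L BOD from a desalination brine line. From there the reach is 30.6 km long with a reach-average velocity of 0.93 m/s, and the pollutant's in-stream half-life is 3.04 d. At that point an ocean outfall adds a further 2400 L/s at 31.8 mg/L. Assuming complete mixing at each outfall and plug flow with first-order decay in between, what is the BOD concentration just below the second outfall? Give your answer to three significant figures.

6.93 mg/L

Flow-weighted average: C = (22000·1.700 + 2600·32.10) / 24600 = 120900/24600 = 4.913 mg/L; combined flow 24600 L/s.
Travel time t = 30.6·1000 / 0.93 = 32900 s = 9.140 h.
Half-life 3.04 d → k = ln 2 / 3.04 = 0.2280 d⁻¹.
Decay over the reach: 4.913·exp(−kt) = 4.913·0.9168 = 4.504 mg/L.
At the second outfall, C = (24600·4.504 + 2400·31.80) / (24600 + 2400) = 6.931 mg/L.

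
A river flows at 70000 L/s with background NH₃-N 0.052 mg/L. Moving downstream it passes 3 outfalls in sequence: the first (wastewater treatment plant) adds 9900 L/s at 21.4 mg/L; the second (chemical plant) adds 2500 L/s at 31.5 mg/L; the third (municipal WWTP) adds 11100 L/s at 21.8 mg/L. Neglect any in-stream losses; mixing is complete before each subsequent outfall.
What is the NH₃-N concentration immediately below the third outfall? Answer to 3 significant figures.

5.74 mg/L

Outfall 1: combined Q = 79900 L/s; C = (70000·0.05200 + 9900·21.40)/79900 = 2.697 mg/L.
Outfall 2: combined Q = 82400 L/s; C = (79900·2.697 + 2500·31.50)/82400 = 3.571 mg/L.
Outfall 3: combined Q = 93500 L/s; C = (82400·3.571 + 11100·21.80)/93500 = 5.735 mg/L.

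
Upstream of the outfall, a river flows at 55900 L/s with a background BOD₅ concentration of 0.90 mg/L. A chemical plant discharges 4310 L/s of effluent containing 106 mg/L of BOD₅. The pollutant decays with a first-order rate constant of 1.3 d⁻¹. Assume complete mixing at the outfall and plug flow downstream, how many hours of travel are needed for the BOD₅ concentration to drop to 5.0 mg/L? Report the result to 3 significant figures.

Mass balance: C = (55900·0.9000 + 4310·106.0) / 60210 = 507200/60210 = 8.423 mg/L.
8.423·exp(−k·t) = 5.0 → t = ln(8.423/5.0)/k = 34660 s = 9.629 h.

9.63 h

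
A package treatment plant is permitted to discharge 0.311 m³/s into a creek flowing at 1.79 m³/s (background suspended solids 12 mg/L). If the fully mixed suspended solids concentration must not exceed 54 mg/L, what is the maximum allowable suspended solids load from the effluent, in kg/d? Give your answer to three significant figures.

7950 kg/d

Mass balance at the limit: 1.790·12.00 + 0.3110·Cₑ = 2.101·54 → Cₑ = 295.7 mg/L.
Load = 0.3110 m³/s × 295.7 g/m³ × 86 400 s/d = 7947 kg/d.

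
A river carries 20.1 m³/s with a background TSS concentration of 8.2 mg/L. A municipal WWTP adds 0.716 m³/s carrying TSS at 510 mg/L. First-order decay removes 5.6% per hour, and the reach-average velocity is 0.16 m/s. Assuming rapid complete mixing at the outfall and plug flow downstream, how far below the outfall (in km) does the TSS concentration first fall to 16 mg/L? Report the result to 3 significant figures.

4.64 km

Conservation of mass: C = (20.10·8.200 + 0.7160·510.0) / 20.82 = 530.0/20.82 = 25.46 mg/L.
5.6%/h lost → k = −ln(1 − 0.056) = 0.05763 h⁻¹.
Set 25.46·exp(−k·t) = 16 → t = ln(25.46/16)/k = 29020 s = 8.061 h.
Distance = v·t = 0.16·29020 = 4643 m = 4.643 km.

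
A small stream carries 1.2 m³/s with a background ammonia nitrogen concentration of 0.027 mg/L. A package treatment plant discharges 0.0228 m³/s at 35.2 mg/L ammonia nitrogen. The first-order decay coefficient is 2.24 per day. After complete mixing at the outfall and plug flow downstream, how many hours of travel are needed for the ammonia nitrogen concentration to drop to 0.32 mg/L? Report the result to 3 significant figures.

8.12 h

Flow-weighted average: C = (1.200·0.02700 + 0.02280·35.20) / 1.223 = 0.8350/1.223 = 0.6828 mg/L.
0.6828·exp(−k·t) = 0.32 → t = ln(0.6828/0.32)/k = 29230 s = 8.121 h.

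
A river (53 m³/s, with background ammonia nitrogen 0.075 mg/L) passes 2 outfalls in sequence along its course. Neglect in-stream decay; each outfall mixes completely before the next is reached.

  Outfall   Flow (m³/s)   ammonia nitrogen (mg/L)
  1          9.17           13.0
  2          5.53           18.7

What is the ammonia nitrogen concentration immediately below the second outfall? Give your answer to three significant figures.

Below outfall 1: Q → 62.17 m³/s, C = (53.00·0.07500 + 9.170·13.00)/62.17 = 1.981 mg/L.
Below outfall 2: Q → 67.70 m³/s, C = (62.17·1.981 + 5.530·18.70)/67.70 = 3.347 mg/L.

3.35 mg/L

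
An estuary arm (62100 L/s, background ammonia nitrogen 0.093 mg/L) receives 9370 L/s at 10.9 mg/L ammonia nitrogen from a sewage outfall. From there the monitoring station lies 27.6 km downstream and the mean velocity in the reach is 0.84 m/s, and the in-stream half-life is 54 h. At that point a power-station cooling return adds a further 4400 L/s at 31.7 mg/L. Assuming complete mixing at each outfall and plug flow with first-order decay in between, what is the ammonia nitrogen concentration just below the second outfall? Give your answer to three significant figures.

3.10 mg/L

Mass balance: C = (62100·0.09300 + 9370·10.90) / 71470 = 107900/71470 = 1.510 mg/L; combined flow 71470 L/s.
Travel time t = 27.6·1000 / 0.84 = 32860 s = 9.127 h.
Half-life 54 h → k = ln 2 / 54 = 0.01284 h⁻¹ = 0.3081 d⁻¹.
Decay over the reach: 1.510·exp(−kt) = 1.510·0.8894 = 1.343 mg/L.
Second outfall: C = (71470·1.343 + 4400·31.70)/75870 = 3.103 mg/L.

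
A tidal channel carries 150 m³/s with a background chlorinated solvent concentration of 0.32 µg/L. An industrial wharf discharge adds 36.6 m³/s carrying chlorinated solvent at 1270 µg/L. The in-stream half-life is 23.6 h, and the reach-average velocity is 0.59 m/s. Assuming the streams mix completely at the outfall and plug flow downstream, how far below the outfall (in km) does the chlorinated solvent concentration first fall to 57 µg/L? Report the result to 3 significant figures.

107 km

Flow-weighted average: C = (150.0·0.3200 + 36.60·1270) / 186.6 = 46530/186.6 = 249.4 µg/L.
Half-life 23.6 h → k = ln 2 / 23.6 = 0.02937 h⁻¹ = 0.7049 d⁻¹.
Set 249.4·exp(−k·t) = 57 → t = ln(249.4/57)/k = 180900 s = 50.25 h.
Distance = v·t = 0.59·180900 = 106700 m = 106.7 km.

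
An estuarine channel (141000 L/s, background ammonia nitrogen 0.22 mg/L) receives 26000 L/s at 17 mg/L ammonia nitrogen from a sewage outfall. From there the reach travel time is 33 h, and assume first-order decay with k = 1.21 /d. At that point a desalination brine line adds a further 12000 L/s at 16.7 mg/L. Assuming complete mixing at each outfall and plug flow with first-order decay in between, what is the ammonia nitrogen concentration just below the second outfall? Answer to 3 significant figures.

1.62 mg/L

After mixing, C = (141000·0.2200 + 26000·17.00) / 167000 = 473000/167000 = 2.832 mg/L; combined flow 167000 L/s.
Applying C = C₀e^(−kt): 2.832 × 0.1894 = 0.5365 mg/L.
Second outfall: C = (167000·0.5365 + 12000·16.70)/179000 = 1.620 mg/L.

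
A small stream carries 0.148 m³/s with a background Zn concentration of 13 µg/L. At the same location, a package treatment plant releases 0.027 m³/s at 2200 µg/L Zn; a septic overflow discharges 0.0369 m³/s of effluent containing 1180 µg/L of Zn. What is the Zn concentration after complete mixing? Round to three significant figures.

495 µg/L

Mass balance: C = (0.1480·13.00 + 0.02700·2200 + 0.03690·1180) / 0.2119 = 104.9/0.2119 = 494.9 µg/L.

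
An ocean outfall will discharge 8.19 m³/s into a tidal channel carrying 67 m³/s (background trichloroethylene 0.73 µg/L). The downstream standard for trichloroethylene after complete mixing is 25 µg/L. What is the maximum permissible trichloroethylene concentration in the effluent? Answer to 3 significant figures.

At the limit, (Qr·Cr + Qe·Cₑ)/(Qr + Qe) = 25:
Cₑ = (75.19·25 − 67.00·0.7300) / 8.190 = 223.5 µg/L.

224 µg/L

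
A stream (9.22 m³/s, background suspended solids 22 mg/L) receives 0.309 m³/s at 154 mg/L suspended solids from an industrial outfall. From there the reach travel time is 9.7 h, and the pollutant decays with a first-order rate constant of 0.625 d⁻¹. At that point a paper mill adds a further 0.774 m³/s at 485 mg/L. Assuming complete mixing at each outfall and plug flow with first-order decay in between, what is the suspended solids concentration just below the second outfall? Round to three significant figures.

55.3 mg/L

After mixing, C = (9.220·22.00 + 0.3090·154.0) / 9.529 = 250.4/9.529 = 26.28 mg/L; combined flow 9.529 m³/s.
First-order decay: C = 26.28·exp(−k·t) = 26.28·0.7768 = 20.41 mg/L.
Second outfall: C = (9.529·20.41 + 0.7740·485.0)/10.30 = 55.32 mg/L.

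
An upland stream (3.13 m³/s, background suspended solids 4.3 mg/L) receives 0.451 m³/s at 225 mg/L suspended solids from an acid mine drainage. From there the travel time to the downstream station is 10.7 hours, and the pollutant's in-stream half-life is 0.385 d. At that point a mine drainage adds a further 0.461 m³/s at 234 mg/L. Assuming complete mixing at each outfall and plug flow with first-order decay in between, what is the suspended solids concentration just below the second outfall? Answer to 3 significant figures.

Conservation of mass: C = (3.130·4.300 + 0.4510·225.0) / 3.581 = 114.9/3.581 = 32.10 mg/L; combined flow 3.581 m³/s.
Half-life 0.385 d → k = ln 2 / 0.385 = 1.800 d⁻¹.
After decay, C = 32.10 × e^(−kt) = 32.10 × 0.4481 = 14.38 mg/L.
At the second outfall, C = (3.581·14.38 + 0.4610·234.0) / (3.581 + 0.4610) = 39.43 mg/L.

39.4 mg/L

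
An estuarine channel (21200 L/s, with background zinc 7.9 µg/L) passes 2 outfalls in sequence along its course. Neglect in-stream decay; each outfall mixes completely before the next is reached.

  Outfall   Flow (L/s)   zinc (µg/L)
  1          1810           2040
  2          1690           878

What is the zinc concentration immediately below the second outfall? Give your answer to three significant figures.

216 µg/L

Below outfall 1: Q → 23010 L/s, C = (21200·7.900 + 1810·2040)/23010 = 167.7 µg/L.
Below outfall 2: Q → 24700 L/s, C = (23010·167.7 + 1690·878.0)/24700 = 216.3 µg/L.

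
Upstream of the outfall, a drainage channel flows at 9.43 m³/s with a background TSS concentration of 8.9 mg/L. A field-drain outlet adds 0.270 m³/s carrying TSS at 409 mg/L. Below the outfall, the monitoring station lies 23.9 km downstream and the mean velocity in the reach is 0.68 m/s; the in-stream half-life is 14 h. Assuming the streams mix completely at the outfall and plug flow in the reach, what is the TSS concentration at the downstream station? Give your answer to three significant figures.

Flow-weighted average: C = (9.430·8.900 + 0.2700·409.0) / 9.700 = 194.4/9.700 = 20.04 mg/L.
Travel time t = 23.9·1000 / 0.68 = 35150 s = 9.763 h.
Half-life 14 h → k = ln 2 / 14 = 0.04951 h⁻¹ = 1.188 d⁻¹.
After decay, C = 20.04 × e^(−kt) = 20.04 × 0.6167 = 12.36 mg/L.

12.4 mg/L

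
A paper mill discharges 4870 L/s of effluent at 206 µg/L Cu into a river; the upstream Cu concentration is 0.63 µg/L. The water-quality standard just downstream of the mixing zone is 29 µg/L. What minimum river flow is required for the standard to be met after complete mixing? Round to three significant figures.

30400 L/s

Set C_mix = 29: (Q·0.6300 + 4870·206.0) / (Q + 4870) = 29
→ Q = 4870·(206.0 − 29)/(29 − 0.6300) = 30380 L/s.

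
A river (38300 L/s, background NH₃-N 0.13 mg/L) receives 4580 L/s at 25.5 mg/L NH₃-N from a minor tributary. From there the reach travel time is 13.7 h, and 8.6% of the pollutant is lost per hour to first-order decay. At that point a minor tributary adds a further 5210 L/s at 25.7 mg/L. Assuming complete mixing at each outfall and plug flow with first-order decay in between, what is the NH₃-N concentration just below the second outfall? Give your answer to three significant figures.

Mass balance: C = (38300·0.1300 + 4580·25.50) / 42880 = 121800/42880 = 2.840 mg/L; combined flow 42880 L/s.
8.6%/h lost → k = −ln(1 − 0.086) = 0.08992 h⁻¹.
After decay, C = 2.840 × e^(−kt) = 2.840 × 0.2917 = 0.8284 mg/L.
At the second outfall, C = (42880·0.8284 + 5210·25.70) / (42880 + 5210) = 3.523 mg/L.

3.52 mg/L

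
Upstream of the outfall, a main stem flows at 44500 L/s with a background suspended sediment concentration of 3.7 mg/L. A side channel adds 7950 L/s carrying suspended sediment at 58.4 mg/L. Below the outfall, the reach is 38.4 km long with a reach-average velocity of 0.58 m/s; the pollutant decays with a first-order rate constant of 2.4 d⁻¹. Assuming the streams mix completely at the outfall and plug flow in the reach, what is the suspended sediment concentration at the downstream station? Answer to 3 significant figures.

1.91 mg/L

Mass balance: C = (44500·3.700 + 7950·58.40) / 52450 = 628900/52450 = 11.99 mg/L.
Travel time t = 38.4·1000 / 0.58 = 66210 s = 18.39 h.
Decay over the reach: 11.99·exp(−kt) = 11.99·0.1590 = 1.906 mg/L.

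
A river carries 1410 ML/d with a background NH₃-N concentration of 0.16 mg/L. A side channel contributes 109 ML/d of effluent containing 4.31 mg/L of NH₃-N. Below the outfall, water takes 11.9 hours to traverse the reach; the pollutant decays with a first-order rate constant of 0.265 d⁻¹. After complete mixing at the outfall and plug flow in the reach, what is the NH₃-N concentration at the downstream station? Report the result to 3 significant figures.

0.401 mg/L

Flow-weighted average: C = (1410·0.1600 + 109.0·4.310) / 1519 = 695.4/1519 = 0.4578 mg/L.
First-order decay: C = 0.4578·exp(−k·t) = 0.4578·0.8769 = 0.4014 mg/L.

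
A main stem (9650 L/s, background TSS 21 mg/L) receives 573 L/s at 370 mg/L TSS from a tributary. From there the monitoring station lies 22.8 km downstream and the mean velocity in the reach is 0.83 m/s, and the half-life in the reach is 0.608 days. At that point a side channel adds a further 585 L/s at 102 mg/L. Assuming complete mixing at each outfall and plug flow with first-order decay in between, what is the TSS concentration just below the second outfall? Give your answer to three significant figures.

Flow-weighted average: C = (9650·21.00 + 573.0·370.0) / 10220 = 414700/10220 = 40.56 mg/L; combined flow 10220 L/s.
Travel time t = 22.8·1000 / 0.83 = 27470 s = 7.631 h.
Half-life 0.608 d → k = ln 2 / 0.608 = 1.140 d⁻¹.
Decay over the reach: 40.56·exp(−kt) = 40.56·0.6960 = 28.23 mg/L.
Second outfall: C = (10220·28.23 + 585.0·102.0)/10810 = 32.22 mg/L.

32.2 mg/L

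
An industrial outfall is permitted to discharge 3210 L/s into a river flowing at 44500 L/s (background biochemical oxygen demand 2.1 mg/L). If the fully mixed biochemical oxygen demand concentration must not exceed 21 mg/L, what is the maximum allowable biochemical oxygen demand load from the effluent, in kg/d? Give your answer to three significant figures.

78500 kg/d

Mass balance at the limit: 44500·2.100 + 3210·Cₑ = 47710·21 → Cₑ = 283.0 mg/L.
3210 L/s = 3.210 m³/s. Load = 3.210 m³/s × 283.0 g/m³ × 86 400 s/d = 78490 kg/d.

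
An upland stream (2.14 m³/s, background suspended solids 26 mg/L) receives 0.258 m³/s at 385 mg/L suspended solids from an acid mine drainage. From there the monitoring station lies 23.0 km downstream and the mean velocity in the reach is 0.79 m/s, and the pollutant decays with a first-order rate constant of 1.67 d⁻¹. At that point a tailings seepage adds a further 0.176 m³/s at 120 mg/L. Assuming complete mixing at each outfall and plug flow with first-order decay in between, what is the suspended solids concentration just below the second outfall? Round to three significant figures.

42.5 mg/L

Flow-weighted average: C = (2.140·26.00 + 0.2580·385.0) / 2.398 = 155.0/2.398 = 64.62 mg/L; combined flow 2.398 m³/s.
Travel time t = 23.0·1000 / 0.79 = 29110 s = 8.087 h.
Decay over the reach: 64.62·exp(−kt) = 64.62·0.5696 = 36.81 mg/L.
Second outfall: C = (2.398·36.81 + 0.1760·120.0)/2.574 = 42.50 mg/L.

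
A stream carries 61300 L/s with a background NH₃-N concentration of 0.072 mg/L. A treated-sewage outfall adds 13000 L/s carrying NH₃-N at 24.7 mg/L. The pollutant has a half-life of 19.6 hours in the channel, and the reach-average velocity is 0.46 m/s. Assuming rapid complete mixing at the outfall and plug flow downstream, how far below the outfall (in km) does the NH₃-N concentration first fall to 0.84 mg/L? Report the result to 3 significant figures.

77.3 km

Conservation of mass: C = (61300·0.07200 + 13000·24.70) / 74300 = 325500/74300 = 4.381 mg/L.
Half-life 19.6 h → k = ln 2 / 19.6 = 0.03536 h⁻¹ = 0.8488 d⁻¹.
Set 4.381·exp(−k·t) = 0.84 → t = ln(4.381/0.84)/k = 168100 s = 46.70 h.
Distance = v·t = 0.46·168100 = 77340 m = 77.34 km.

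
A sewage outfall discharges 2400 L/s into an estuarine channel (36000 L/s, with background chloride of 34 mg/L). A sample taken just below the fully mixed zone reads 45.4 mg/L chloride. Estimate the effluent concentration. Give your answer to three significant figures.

Mass balance: 36000·34.00 + 2400·Cₑ = 38400·45.40
→ Cₑ = (38400·45.40 − 36000·34.00) / 2400 = 216.4 mg/L.

216 mg/L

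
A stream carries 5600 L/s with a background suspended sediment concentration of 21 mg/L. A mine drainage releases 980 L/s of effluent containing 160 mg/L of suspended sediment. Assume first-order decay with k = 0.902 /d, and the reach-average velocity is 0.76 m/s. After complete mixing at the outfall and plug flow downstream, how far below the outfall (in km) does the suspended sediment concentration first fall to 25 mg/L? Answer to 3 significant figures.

37.2 km

Flow-weighted average: C = (5600·21.00 + 980.0·160.0) / 6580 = 274400/6580 = 41.70 mg/L.
Set 41.70·exp(−k·t) = 25 → t = ln(41.70/25)/k = 49010 s = 13.61 h.
Distance = v·t = 0.76·49010 = 37250 m = 37.25 km.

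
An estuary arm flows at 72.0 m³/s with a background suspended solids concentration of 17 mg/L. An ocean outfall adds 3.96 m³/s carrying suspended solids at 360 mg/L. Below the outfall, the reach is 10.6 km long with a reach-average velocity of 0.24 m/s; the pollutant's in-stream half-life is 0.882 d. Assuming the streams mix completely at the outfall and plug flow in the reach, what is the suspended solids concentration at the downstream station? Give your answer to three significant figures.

23.3 mg/L

Flow-weighted average: C = (72.00·17.00 + 3.960·360.0) / 75.96 = 2650/75.96 = 34.88 mg/L.
Travel time t = 10.6·1000 / 0.24 = 44170 s = 12.27 h.
Half-life 0.882 d → k = ln 2 / 0.882 = 0.7859 d⁻¹.
First-order decay: C = 34.88·exp(−k·t) = 34.88·0.6692 = 23.34 mg/L.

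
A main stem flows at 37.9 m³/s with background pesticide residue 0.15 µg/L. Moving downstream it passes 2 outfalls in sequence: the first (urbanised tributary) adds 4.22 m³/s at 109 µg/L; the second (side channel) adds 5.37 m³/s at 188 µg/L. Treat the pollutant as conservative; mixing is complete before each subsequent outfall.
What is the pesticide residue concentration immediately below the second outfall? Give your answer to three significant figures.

31.1 µg/L

Outfall 1: combined Q = 42.12 m³/s; C = (37.90·0.1500 + 4.220·109.0)/42.12 = 11.06 µg/L.
Outfall 2: combined Q = 47.49 m³/s; C = (42.12·11.06 + 5.370·188.0)/47.49 = 31.06 µg/L.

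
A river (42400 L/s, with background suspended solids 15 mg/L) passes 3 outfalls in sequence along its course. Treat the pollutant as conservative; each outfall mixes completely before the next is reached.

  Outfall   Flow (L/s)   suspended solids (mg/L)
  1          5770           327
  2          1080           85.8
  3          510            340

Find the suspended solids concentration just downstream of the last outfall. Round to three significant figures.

Outfall 1: combined Q = 48170 L/s; C = (42400·15.00 + 5770·327.0)/48170 = 52.37 mg/L.
Outfall 2: combined Q = 49250 L/s; C = (48170·52.37 + 1080·85.80)/49250 = 53.11 mg/L.
Outfall 3: combined Q = 49760 L/s; C = (49250·53.11 + 510.0·340.0)/49760 = 56.05 mg/L.

56.0 mg/L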